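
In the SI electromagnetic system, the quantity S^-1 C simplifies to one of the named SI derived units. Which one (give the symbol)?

S = 1/Ω (conductance is reciprocal resistance),
    = kg⁻¹·m⁻²·s³·A².
So S⁻¹ = kg·m²·s⁻³·A⁻².
C = A·s = s·A (charge = current × time).
Combining: S⁻¹·C = (kg·m²·s⁻³·A⁻²) · (s·A) = kg·m²·s⁻²·A⁻¹.
kg·m²·s⁻²·A⁻¹ is the base-SI form of the weber.

Wb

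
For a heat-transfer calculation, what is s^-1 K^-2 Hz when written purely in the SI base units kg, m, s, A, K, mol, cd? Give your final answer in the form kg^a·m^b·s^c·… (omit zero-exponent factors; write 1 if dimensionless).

s⁻²·K⁻²

Hz = 1/s = s⁻¹ (frequency is cycles per second).
Combining: s⁻¹·K⁻²·Hz = s⁻¹ · K⁻² · s⁻¹ = s⁻²·K⁻².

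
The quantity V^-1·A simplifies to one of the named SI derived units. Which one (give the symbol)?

S

V = W/A (potential = power per current),
    = kg·m²·s⁻³·A⁻¹.
So V⁻¹ = kg⁻¹·m⁻²·s³·A.
Combining: V⁻¹·A = (kg⁻¹·m⁻²·s³·A) · A = kg⁻¹·m⁻²·s³·A².
kg⁻¹·m⁻²·s³·A² is the base-SI form of the siemens.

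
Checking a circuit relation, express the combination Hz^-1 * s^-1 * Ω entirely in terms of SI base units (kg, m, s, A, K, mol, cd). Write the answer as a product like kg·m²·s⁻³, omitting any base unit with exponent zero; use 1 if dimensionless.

Hz = 1/s = s⁻¹ (frequency is cycles per second).
So Hz⁻¹ = s.
Ω = V/A (resistance = voltage per current),
    = kg·m²·s⁻³·A⁻².
Combining: Hz⁻¹·s⁻¹·Ω = s · s⁻¹ · (kg·m²·s⁻³·A⁻²) = kg·m²·s⁻³·A⁻².

kg·m²·s⁻³·A⁻²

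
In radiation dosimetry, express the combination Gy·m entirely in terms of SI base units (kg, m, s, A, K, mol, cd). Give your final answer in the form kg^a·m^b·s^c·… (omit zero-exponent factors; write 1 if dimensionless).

Gy = m²·s⁻².
Combining: Gy·m = (m²·s⁻²) · m = m³·s⁻².

m³·s⁻²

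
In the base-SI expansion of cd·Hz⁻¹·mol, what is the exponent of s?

1

Hz = 1/s = s⁻¹ (frequency is cycles per second).
So Hz⁻¹ = s.
Combining: cd·Hz⁻¹·mol = cd · s · mol = s·mol·cd.
The exponent of s is 1.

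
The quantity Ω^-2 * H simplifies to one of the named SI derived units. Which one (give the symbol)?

Ω = kg·m²·s⁻³·A⁻².
So Ω⁻² = kg⁻²·m⁻⁴·s⁶·A⁴.
H = kg·m²·s⁻²·A⁻².
Combining: Ω⁻²·H = (kg⁻²·m⁻⁴·s⁶·A⁴) · (kg·m²·s⁻²·A⁻²) = kg⁻¹·m⁻²·s⁴·A².
kg⁻¹·m⁻²·s⁴·A² is the base-SI form of the farad.

F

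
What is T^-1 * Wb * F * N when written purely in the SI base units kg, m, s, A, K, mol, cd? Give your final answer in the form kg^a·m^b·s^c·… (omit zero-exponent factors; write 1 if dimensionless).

m·s²·A²

T = kg·s⁻²·A⁻¹.
So T⁻¹ = kg⁻¹·s²·A.
Wb = kg·m²·s⁻²·A⁻¹.
F = kg⁻¹·m⁻²·s⁴·A².
N = kg·m·s⁻².
Combining: T⁻¹·Wb·F·N = (kg⁻¹·s²·A) · (kg·m²·s⁻²·A⁻¹) · (kg⁻¹·m⁻²·s⁴·A²) · (kg·m·s⁻²) = m·s²·A².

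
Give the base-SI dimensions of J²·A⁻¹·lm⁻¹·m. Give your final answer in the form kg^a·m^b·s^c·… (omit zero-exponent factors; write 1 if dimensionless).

kg²·m⁵·s⁻⁴·A⁻¹·cd⁻¹

J = kg·m²·s⁻².
So J² = kg²·m⁴·s⁻⁴.
lm = cd.
So lm⁻¹ = cd⁻¹.
Combining: J²·A⁻¹·lm⁻¹·m = (kg²·m⁴·s⁻⁴) · A⁻¹ · cd⁻¹ · m = kg²·m⁵·s⁻⁴·A⁻¹·cd⁻¹.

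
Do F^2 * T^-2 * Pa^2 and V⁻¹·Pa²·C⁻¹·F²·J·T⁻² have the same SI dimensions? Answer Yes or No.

Yes

Left side:
  F = C/V (capacitance = charge per voltage),
      = A·s/(kg·m²·s⁻³·A⁻¹) (substituting C and V),
      = kg⁻¹·m⁻²·s⁴·A².
  So F² = kg⁻²·m⁻⁴·s⁸·A⁴.
  T = Wb/m² (flux density = flux per area),
      = kg·s⁻²·A⁻¹.
  So T⁻² = kg⁻²·s⁴·A².
  Pa = N/m² (pressure = force per area),
      = kg·m⁻¹·s⁻².
  So Pa² = kg²·m⁻²·s⁻⁴.
  Combining: F²·T⁻²·Pa² = (kg⁻²·m⁻⁴·s⁸·A⁴) · (kg⁻²·s⁴·A²) · (kg²·m⁻²·s⁻⁴) = kg⁻²·m⁻⁶·s⁸·A⁶.
Right side:
  V = kg·m²·s⁻³·A⁻¹.
  So V⁻¹ = kg⁻¹·m⁻²·s³·A.
  Pa = kg·m⁻¹·s⁻².
  So Pa² = kg²·m⁻²·s⁻⁴.
  C = s·A.
  So C⁻¹ = s⁻¹·A⁻¹.
  F = kg⁻¹·m⁻²·s⁴·A².
  So F² = kg⁻²·m⁻⁴·s⁸·A⁴.
  J = kg·m²·s⁻².
  T = kg·s⁻²·A⁻¹.
  So T⁻² = kg⁻²·s⁴·A².
  Combining: V⁻¹·Pa²·C⁻¹·F²·J·T⁻² = (kg⁻¹·m⁻²·s³·A) · (kg²·m⁻²·s⁻⁴) · (s⁻¹·A⁻¹) · (kg⁻²·m⁻⁴·s⁸·A⁴) · (kg·m²·s⁻²) · (kg⁻²·s⁴·A²) = kg⁻²·m⁻⁶·s⁸·A⁶.
Both reduce to kg⁻²·m⁻⁶·s⁸·A⁶.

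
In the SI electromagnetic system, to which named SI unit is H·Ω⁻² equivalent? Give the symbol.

H = Wb/A (inductance = flux per current),
    = kg·m²·s⁻²·A⁻².
Ω = V/A (resistance = voltage per current),
    = kg·m²·s⁻³·A⁻².
So Ω⁻² = kg⁻²·m⁻⁴·s⁶·A⁴.
Combining: H·Ω⁻² = (kg·m²·s⁻²·A⁻²) · (kg⁻²·m⁻⁴·s⁶·A⁴) = kg⁻¹·m⁻²·s⁴·A².
kg⁻¹·m⁻²·s⁴·A² is the base-SI form of the farad.

F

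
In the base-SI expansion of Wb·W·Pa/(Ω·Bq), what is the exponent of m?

1

Ω = kg·m²·s⁻³·A⁻².
So Ω⁻¹ = kg⁻¹·m⁻²·s³·A².
Wb = kg·m²·s⁻²·A⁻¹.
W = kg·m²·s⁻³.
Bq = s⁻¹.
So Bq⁻¹ = s.
Pa = kg·m⁻¹·s⁻².
Combining: Ω⁻¹·Wb·W·Bq⁻¹·Pa = (kg⁻¹·m⁻²·s³·A²) · (kg·m²·s⁻²·A⁻¹) · (kg·m²·s⁻³) · s · (kg·m⁻¹·s⁻²) = kg²·m·s⁻³·A.
The exponent of m is 1.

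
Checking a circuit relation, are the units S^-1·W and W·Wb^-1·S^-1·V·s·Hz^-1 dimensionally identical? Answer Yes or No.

Left side:
  S = kg⁻¹·m⁻²·s³·A².
  So S⁻¹ = kg·m²·s⁻³·A⁻².
  W = kg·m²·s⁻³.
  Combining: S⁻¹·W = (kg·m²·s⁻³·A⁻²) · (kg·m²·s⁻³) = kg²·m⁴·s⁻⁶·A⁻².
Right side:
  W = kg·m²·s⁻³.
  Wb = kg·m²·s⁻²·A⁻¹.
  So Wb⁻¹ = kg⁻¹·m⁻²·s²·A.
  S = kg⁻¹·m⁻²·s³·A².
  So S⁻¹ = kg·m²·s⁻³·A⁻².
  V = kg·m²·s⁻³·A⁻¹.
  Hz = s⁻¹.
  So Hz⁻¹ = s.
  Combining: W·Wb⁻¹·S⁻¹·V·s·Hz⁻¹ = (kg·m²·s⁻³) · (kg⁻¹·m⁻²·s²·A) · (kg·m²·s⁻³·A⁻²) · (kg·m²·s⁻³·A⁻¹) · s · s = kg²·m⁴·s⁻⁵·A⁻².
Left is kg²·m⁴·s⁻⁶·A⁻²; right is kg²·m⁴·s⁻⁵·A⁻² — different.

No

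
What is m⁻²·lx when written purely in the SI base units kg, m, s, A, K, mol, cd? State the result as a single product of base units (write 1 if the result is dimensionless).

lx = m⁻²·cd.
Combining: m⁻²·lx = m⁻² · (m⁻²·cd) = m⁻⁴·cd.

m⁻⁴·cd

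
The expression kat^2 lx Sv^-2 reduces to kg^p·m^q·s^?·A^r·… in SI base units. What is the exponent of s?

kat = mol/s = s⁻¹·mol (catalytic activity).
So kat² = s⁻²·mol².
lx = lm/m² (illuminance = luminous flux per area),
    = m⁻²·cd.
Sv = J/kg (equivalent dose = energy per mass),
    = m²·s⁻².
So Sv⁻² = m⁻⁴·s⁴.
Combining: kat²·lx·Sv⁻² = (s⁻²·mol²) · (m⁻²·cd) · (m⁻⁴·s⁴) = m⁻⁶·s²·mol²·cd.
The exponent of s is 2.

2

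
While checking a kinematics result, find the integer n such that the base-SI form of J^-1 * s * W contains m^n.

J = N·m (work = force × distance),
    = kg·m²·s⁻².
So J⁻¹ = kg⁻¹·m⁻²·s².
W = J/s (power = energy per time),
    = kg·m²·s⁻³.
Combining: J⁻¹·s·W = (kg⁻¹·m⁻²·s²) · s · (kg·m²·s⁻³) = 1.
The exponent of m is 0.

0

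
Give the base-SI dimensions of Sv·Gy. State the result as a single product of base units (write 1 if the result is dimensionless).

Sv = m²·s⁻².
Gy = m²·s⁻².
Combining: Sv·Gy = (m²·s⁻²) · (m²·s⁻²) = m⁴·s⁻⁴.

m⁴·s⁻⁴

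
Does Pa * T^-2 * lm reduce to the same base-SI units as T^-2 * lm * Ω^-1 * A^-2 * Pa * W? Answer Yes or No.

Yes

Left side:
  Pa = N/m² (pressure = force per area),
      = kg·m⁻¹·s⁻².
  T = Wb/m² (flux density = flux per area),
      = kg·s⁻²·A⁻¹.
  So T⁻² = kg⁻²·s⁴·A².
  lm = cd·sr = cd (luminous flux; sr is dimensionless).
  Combining: Pa·T⁻²·lm = (kg·m⁻¹·s⁻²) · (kg⁻²·s⁴·A²) · cd = kg⁻¹·m⁻¹·s²·A²·cd.
Right side:
  T = Wb/m² (flux density = flux per area),
      = kg·s⁻²·A⁻¹.
  So T⁻² = kg⁻²·s⁴·A².
  lm = cd·sr = cd (luminous flux; sr is dimensionless).
  Ω = V/A (resistance = voltage per current),
      = kg·m²·s⁻³·A⁻².
  So Ω⁻¹ = kg⁻¹·m⁻²·s³·A².
  Pa = N/m² (pressure = force per area),
      = kg·m⁻¹·s⁻².
  W = J/s (power = energy per time),
      = kg·m²·s⁻³.
  Combining: T⁻²·lm·Ω⁻¹·A⁻²·Pa·W = (kg⁻²·s⁴·A²) · cd · (kg⁻¹·m⁻²·s³·A²) · A⁻² · (kg·m⁻¹·s⁻²) · (kg·m²·s⁻³) = kg⁻¹·m⁻¹·s²·A²·cd.
Both reduce to kg⁻¹·m⁻¹·s²·A²·cd.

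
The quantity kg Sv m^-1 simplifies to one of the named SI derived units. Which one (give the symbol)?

N

Sv = m²·s⁻².
Combining: kg·Sv·m⁻¹ = kg · (m²·s⁻²) · m⁻¹ = kg·m·s⁻².
kg·m·s⁻² is the base-SI form of the newton.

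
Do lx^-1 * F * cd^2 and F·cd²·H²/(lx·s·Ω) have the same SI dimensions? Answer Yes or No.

Left side:
  lx = lm/m² (illuminance = luminous flux per area),
      = m⁻²·cd.
  So lx⁻¹ = m²·cd⁻¹.
  F = C/V (capacitance = charge per voltage),
      = A·s/(kg·m²·s⁻³·A⁻¹) (substituting C and V),
      = kg⁻¹·m⁻²·s⁴·A².
  Combining: lx⁻¹·F·cd² = (m²·cd⁻¹) · (kg⁻¹·m⁻²·s⁴·A²) · cd² = kg⁻¹·s⁴·A²·cd.
Right side:
  F = kg⁻¹·m⁻²·s⁴·A².
  lx = m⁻²·cd.
  So lx⁻¹ = m²·cd⁻¹.
  Ω = kg·m²·s⁻³·A⁻².
  So Ω⁻¹ = kg⁻¹·m⁻²·s³·A².
  H = kg·m²·s⁻²·A⁻².
  So H² = kg²·m⁴·s⁻⁴·A⁻⁴.
  Combining: F·lx⁻¹·s⁻¹·cd²·Ω⁻¹·H² = (kg⁻¹·m⁻²·s⁴·A²) · (m²·cd⁻¹) · s⁻¹ · cd² · (kg⁻¹·m⁻²·s³·A²) · (kg²·m⁴·s⁻⁴·A⁻⁴) = m²·s²·cd.
Left is kg⁻¹·s⁴·A²·cd; right is m²·s²·cd — different.

No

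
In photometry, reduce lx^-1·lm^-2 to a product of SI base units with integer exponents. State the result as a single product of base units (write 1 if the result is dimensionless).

lx = m⁻²·cd.
So lx⁻¹ = m²·cd⁻¹.
lm = cd.
So lm⁻² = cd⁻².
Combining: lx⁻¹·lm⁻² = (m²·cd⁻¹) · cd⁻² = m²·cd⁻³.

m²·cd⁻³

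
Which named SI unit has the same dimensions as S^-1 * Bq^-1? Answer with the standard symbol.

H

S = kg⁻¹·m⁻²·s³·A².
So S⁻¹ = kg·m²·s⁻³·A⁻².
Bq = s⁻¹.
So Bq⁻¹ = s.
Combining: S⁻¹·Bq⁻¹ = (kg·m²·s⁻³·A⁻²) · s = kg·m²·s⁻²·A⁻².
kg·m²·s⁻²·A⁻² is the base-SI form of the henry.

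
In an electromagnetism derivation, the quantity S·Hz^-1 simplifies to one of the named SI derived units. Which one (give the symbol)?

F

S = kg⁻¹·m⁻²·s³·A².
Hz = s⁻¹.
So Hz⁻¹ = s.
Combining: S·Hz⁻¹ = (kg⁻¹·m⁻²·s³·A²) · s = kg⁻¹·m⁻²·s⁴·A².
kg⁻¹·m⁻²·s⁴·A² is the base-SI form of the farad.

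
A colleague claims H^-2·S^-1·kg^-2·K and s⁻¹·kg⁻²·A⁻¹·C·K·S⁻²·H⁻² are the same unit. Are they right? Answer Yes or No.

Left side:
  H = Wb/A (inductance = flux per current),
      = kg·m²·s⁻²·A⁻².
  So H⁻² = kg⁻²·m⁻⁴·s⁴·A⁴.
  S = 1/Ω (conductance is reciprocal resistance),
      = kg⁻¹·m⁻²·s³·A².
  So S⁻¹ = kg·m²·s⁻³·A⁻².
  Combining: H⁻²·S⁻¹·kg⁻²·K = (kg⁻²·m⁻⁴·s⁴·A⁴) · (kg·m²·s⁻³·A⁻²) · kg⁻² · K = kg⁻³·m⁻²·s·A²·K.
Right side:
  C = s·A.
  S = kg⁻¹·m⁻²·s³·A².
  So S⁻² = kg²·m⁴·s⁻⁶·A⁻⁴.
  H = kg·m²·s⁻²·A⁻².
  So H⁻² = kg⁻²·m⁻⁴·s⁴·A⁴.
  Combining: s⁻¹·kg⁻²·A⁻¹·C·K·S⁻²·H⁻² = s⁻¹ · kg⁻² · A⁻¹ · (s·A) · K · (kg²·m⁴·s⁻⁶·A⁻⁴) · (kg⁻²·m⁻⁴·s⁴·A⁴) = kg⁻²·s⁻²·K.
Left is kg⁻³·m⁻²·s·A²·K; right is kg⁻²·s⁻²·K — different.

No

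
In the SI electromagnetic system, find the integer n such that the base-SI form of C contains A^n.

C = A·s = s·A (charge = current × time).
The exponent of A is 1.

1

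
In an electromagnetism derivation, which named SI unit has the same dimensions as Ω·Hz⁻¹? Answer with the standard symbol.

H

Ω = kg·m²·s⁻³·A⁻².
Hz = s⁻¹.
So Hz⁻¹ = s.
Combining: Ω·Hz⁻¹ = (kg·m²·s⁻³·A⁻²) · s = kg·m²·s⁻²·A⁻².
kg·m²·s⁻²·A⁻² is the base-SI form of the henry.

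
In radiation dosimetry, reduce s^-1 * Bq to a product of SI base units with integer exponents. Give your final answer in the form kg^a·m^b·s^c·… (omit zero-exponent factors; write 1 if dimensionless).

Bq = s⁻¹.
Combining: s⁻¹·Bq = s⁻¹ · s⁻¹ = s⁻².

s⁻²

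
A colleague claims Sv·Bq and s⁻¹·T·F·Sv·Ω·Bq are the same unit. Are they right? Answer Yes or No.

Left side:
  Sv = m²·s⁻².
  Bq = s⁻¹.
  Combining: Sv·Bq = (m²·s⁻²) · s⁻¹ = m²·s⁻³.
Right side:
  T = Wb/m² (flux density = flux per area),
      = kg·s⁻²·A⁻¹.
  F = C/V (capacitance = charge per voltage),
      = A·s/(kg·m²·s⁻³·A⁻¹) (substituting C and V),
      = kg⁻¹·m⁻²·s⁴·A².
  Sv = J/kg (equivalent dose = energy per mass),
      = m²·s⁻².
  Ω = V/A (resistance = voltage per current),
      = kg·m²·s⁻³·A⁻².
  Bq = 1/s = s⁻¹ (activity is decays per second).
  Combining: s⁻¹·T·F·Sv·Ω·Bq = s⁻¹ · (kg·s⁻²·A⁻¹) · (kg⁻¹·m⁻²·s⁴·A²) · (m²·s⁻²) · (kg·m²·s⁻³·A⁻²) · s⁻¹ = kg·m²·s⁻⁵·A⁻¹.
Left is m²·s⁻³; right is kg·m²·s⁻⁵·A⁻¹ — different.

No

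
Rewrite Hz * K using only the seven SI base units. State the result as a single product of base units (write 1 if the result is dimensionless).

Hz = 1/s = s⁻¹ (frequency is cycles per second).
Combining: Hz·K = s⁻¹ · K = s⁻¹·K.

s⁻¹·K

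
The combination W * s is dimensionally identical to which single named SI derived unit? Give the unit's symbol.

J

W = J/s (power = energy per time),
    = kg·m²·s⁻³.
Combining: W·s = (kg·m²·s⁻³) · s = kg·m²·s⁻².
kg·m²·s⁻² is the base-SI form of the joule.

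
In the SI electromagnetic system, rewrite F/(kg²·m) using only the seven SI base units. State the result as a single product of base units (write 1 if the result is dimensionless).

kg⁻³·m⁻³·s⁴·A²

F = kg⁻¹·m⁻²·s⁴·A².
Combining: kg⁻²·F·m⁻¹ = kg⁻² · (kg⁻¹·m⁻²·s⁴·A²) · m⁻¹ = kg⁻³·m⁻³·s⁴·A².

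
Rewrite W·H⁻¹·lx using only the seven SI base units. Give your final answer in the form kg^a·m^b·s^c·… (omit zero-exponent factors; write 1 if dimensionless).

m⁻²·s⁻¹·A²·cd

W = kg·m²·s⁻³.
H = kg·m²·s⁻²·A⁻².
So H⁻¹ = kg⁻¹·m⁻²·s²·A².
lx = m⁻²·cd.
Combining: W·H⁻¹·lx = (kg·m²·s⁻³) · (kg⁻¹·m⁻²·s²·A²) · (m⁻²·cd) = m⁻²·s⁻¹·A²·cd.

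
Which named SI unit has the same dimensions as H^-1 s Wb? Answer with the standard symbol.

H = kg·m²·s⁻²·A⁻².
So H⁻¹ = kg⁻¹·m⁻²·s²·A².
Wb = kg·m²·s⁻²·A⁻¹.
Combining: H⁻¹·s·Wb = (kg⁻¹·m⁻²·s²·A²) · s · (kg·m²·s⁻²·A⁻¹) = s·A.
s·A is the base-SI form of the coulomb.

C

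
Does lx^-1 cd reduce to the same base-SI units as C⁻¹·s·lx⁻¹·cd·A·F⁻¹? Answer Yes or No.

No

Left side:
  lx = lm/m² (illuminance = luminous flux per area),
      = m⁻²·cd.
  So lx⁻¹ = m²·cd⁻¹.
  Combining: lx⁻¹·cd = (m²·cd⁻¹) · cd = m².
Right side:
  C = s·A.
  So C⁻¹ = s⁻¹·A⁻¹.
  lx = m⁻²·cd.
  So lx⁻¹ = m²·cd⁻¹.
  F = kg⁻¹·m⁻²·s⁴·A².
  So F⁻¹ = kg·m²·s⁻⁴·A⁻².
  Combining: C⁻¹·s·lx⁻¹·cd·A·F⁻¹ = (s⁻¹·A⁻¹) · s · (m²·cd⁻¹) · cd · A · (kg·m²·s⁻⁴·A⁻²) = kg·m⁴·s⁻⁴·A⁻².
Left is m²; right is kg·m⁴·s⁻⁴·A⁻² — different.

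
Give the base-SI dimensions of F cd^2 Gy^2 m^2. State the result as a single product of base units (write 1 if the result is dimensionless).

kg⁻¹·m⁴·A²·cd²

F = C/V (capacitance = charge per voltage),
    = A·s/(kg·m²·s⁻³·A⁻¹) (substituting C and V),
    = kg⁻¹·m⁻²·s⁴·A².
Gy = J/kg (absorbed dose = energy per mass),
    = m²·s⁻².
So Gy² = m⁴·s⁻⁴.
Combining: F·cd²·Gy²·m² = (kg⁻¹·m⁻²·s⁴·A²) · cd² · (m⁴·s⁻⁴) · m² = kg⁻¹·m⁴·A²·cd².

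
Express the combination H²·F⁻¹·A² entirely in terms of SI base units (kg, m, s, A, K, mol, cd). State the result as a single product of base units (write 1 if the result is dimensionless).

kg³·m⁶·s⁻⁸·A⁻⁴

H = Wb/A (inductance = flux per current),
    = kg·m²·s⁻²·A⁻².
So H² = kg²·m⁴·s⁻⁴·A⁻⁴.
F = C/V (capacitance = charge per voltage),
    = A·s/(kg·m²·s⁻³·A⁻¹) (substituting C and V),
    = kg⁻¹·m⁻²·s⁴·A².
So F⁻¹ = kg·m²·s⁻⁴·A⁻².
Combining: H²·F⁻¹·A² = (kg²·m⁴·s⁻⁴·A⁻⁴) · (kg·m²·s⁻⁴·A⁻²) · A² = kg³·m⁶·s⁻⁸·A⁻⁴.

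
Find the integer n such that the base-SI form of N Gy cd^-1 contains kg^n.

N = kg·m·s⁻².
Gy = m²·s⁻².
Combining: N·Gy·cd⁻¹ = (kg·m·s⁻²) · (m²·s⁻²) · cd⁻¹ = kg·m³·s⁻⁴·cd⁻¹.
The exponent of kg is 1.

1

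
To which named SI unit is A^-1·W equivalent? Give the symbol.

V

W = J/s (power = energy per time),
    = kg·m²·s⁻³.
Combining: A⁻¹·W = A⁻¹ · (kg·m²·s⁻³) = kg·m²·s⁻³·A⁻¹.
kg·m²·s⁻³·A⁻¹ is the base-SI form of the volt.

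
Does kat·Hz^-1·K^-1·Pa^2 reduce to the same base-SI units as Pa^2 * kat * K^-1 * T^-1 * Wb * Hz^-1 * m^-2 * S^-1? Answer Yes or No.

No

Left side:
  kat = mol/s = s⁻¹·mol (catalytic activity).
  Hz = 1/s = s⁻¹ (frequency is cycles per second).
  So Hz⁻¹ = s.
  Pa = N/m² (pressure = force per area),
      = kg·m⁻¹·s⁻².
  So Pa² = kg²·m⁻²·s⁻⁴.
  Combining: kat·Hz⁻¹·K⁻¹·Pa² = (s⁻¹·mol) · s · K⁻¹ · (kg²·m⁻²·s⁻⁴) = kg²·m⁻²·s⁻⁴·K⁻¹·mol.
Right side:
  Pa = N/m² (pressure = force per area),
      = kg·m⁻¹·s⁻².
  So Pa² = kg²·m⁻²·s⁻⁴.
  kat = mol/s = s⁻¹·mol (catalytic activity).
  T = Wb/m² (flux density = flux per area),
      = kg·s⁻²·A⁻¹.
  So T⁻¹ = kg⁻¹·s²·A.
  Wb = V·s (flux: a volt is a weber per second),
      = kg·m²·s⁻²·A⁻¹.
  Hz = 1/s = s⁻¹ (frequency is cycles per second).
  So Hz⁻¹ = s.
  S = 1/Ω (conductance is reciprocal resistance),
      = kg⁻¹·m⁻²·s³·A².
  So S⁻¹ = kg·m²·s⁻³·A⁻².
  Combining: Pa²·kat·K⁻¹·T⁻¹·Wb·Hz⁻¹·m⁻²·S⁻¹ = (kg²·m⁻²·s⁻⁴) · (s⁻¹·mol) · K⁻¹ · (kg⁻¹·s²·A) · (kg·m²·s⁻²·A⁻¹) · s · m⁻² · (kg·m²·s⁻³·A⁻²) = kg³·s⁻⁷·A⁻²·K⁻¹·mol.
Left is kg²·m⁻²·s⁻⁴·K⁻¹·mol; right is kg³·s⁻⁷·A⁻²·K⁻¹·mol — different.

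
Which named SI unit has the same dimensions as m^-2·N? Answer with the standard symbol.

Pa

N = kg·m·s⁻².
Combining: m⁻²·N = m⁻² · (kg·m·s⁻²) = kg·m⁻¹·s⁻².
kg·m⁻¹·s⁻² is the base-SI form of the pascal.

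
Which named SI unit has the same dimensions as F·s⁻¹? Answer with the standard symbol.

F = kg⁻¹·m⁻²·s⁴·A².
Combining: F·s⁻¹ = (kg⁻¹·m⁻²·s⁴·A²) · s⁻¹ = kg⁻¹·m⁻²·s³·A².
kg⁻¹·m⁻²·s³·A² is the base-SI form of the siemens.

S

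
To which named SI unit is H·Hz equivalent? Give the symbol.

Ω

H = Wb/A (inductance = flux per current),
    = kg·m²·s⁻²·A⁻².
Hz = 1/s = s⁻¹ (frequency is cycles per second).
Combining: H·Hz = (kg·m²·s⁻²·A⁻²) · s⁻¹ = kg·m²·s⁻³·A⁻².
kg·m²·s⁻³·A⁻² is the base-SI form of the ohm.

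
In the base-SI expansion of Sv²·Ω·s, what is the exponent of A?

-2

Sv = J/kg (equivalent dose = energy per mass),
    = m²·s⁻².
So Sv² = m⁴·s⁻⁴.
Ω = V/A (resistance = voltage per current),
    = kg·m²·s⁻³·A⁻².
Combining: Sv²·Ω·s = (m⁴·s⁻⁴) · (kg·m²·s⁻³·A⁻²) · s = kg·m⁶·s⁻⁶·A⁻².
The exponent of A is -2.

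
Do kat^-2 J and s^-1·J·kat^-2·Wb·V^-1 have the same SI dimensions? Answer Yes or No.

Yes

Left side:
  kat = mol/s = s⁻¹·mol (catalytic activity).
  So kat⁻² = s²·mol⁻².
  J = N·m (work = force × distance),
      = kg·m²·s⁻².
  Combining: kat⁻²·J = (s²·mol⁻²) · (kg·m²·s⁻²) = kg·m²·mol⁻².
Right side:
  J = kg·m²·s⁻².
  kat = s⁻¹·mol.
  So kat⁻² = s²·mol⁻².
  Wb = kg·m²·s⁻²·A⁻¹.
  V = kg·m²·s⁻³·A⁻¹.
  So V⁻¹ = kg⁻¹·m⁻²·s³·A.
  Combining: s⁻¹·J·kat⁻²·Wb·V⁻¹ = s⁻¹ · (kg·m²·s⁻²) · (s²·mol⁻²) · (kg·m²·s⁻²·A⁻¹) · (kg⁻¹·m⁻²·s³·A) = kg·m²·mol⁻².
Both reduce to kg·m²·mol⁻².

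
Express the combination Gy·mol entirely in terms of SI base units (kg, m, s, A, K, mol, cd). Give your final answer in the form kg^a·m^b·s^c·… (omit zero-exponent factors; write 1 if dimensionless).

m²·s⁻²·mol

Gy = J/kg (absorbed dose = energy per mass),
    = m²·s⁻².
Combining: Gy·mol = (m²·s⁻²) · mol = m²·s⁻²·mol.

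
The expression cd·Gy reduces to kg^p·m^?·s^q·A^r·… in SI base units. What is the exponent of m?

2

Gy = m²·s⁻².
Combining: cd·Gy = cd · (m²·s⁻²) = m²·s⁻²·cd.
The exponent of m is 2.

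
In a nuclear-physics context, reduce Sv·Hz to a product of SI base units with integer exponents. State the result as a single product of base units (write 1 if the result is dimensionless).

Sv = m²·s⁻².
Hz = s⁻¹.
Combining: Sv·Hz = (m²·s⁻²) · s⁻¹ = m²·s⁻³.

m²·s⁻³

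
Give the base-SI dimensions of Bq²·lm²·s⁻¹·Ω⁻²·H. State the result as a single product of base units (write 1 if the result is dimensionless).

kg⁻¹·m⁻²·s·A²·cd²

Bq = 1/s = s⁻¹ (activity is decays per second).
So Bq² = s⁻².
lm = cd·sr = cd (luminous flux; sr is dimensionless).
So lm² = cd².
Ω = V/A (resistance = voltage per current),
    = kg·m²·s⁻³·A⁻².
So Ω⁻² = kg⁻²·m⁻⁴·s⁶·A⁴.
H = Wb/A (inductance = flux per current),
    = kg·m²·s⁻²·A⁻².
Combining: Bq²·lm²·s⁻¹·Ω⁻²·H = s⁻² · cd² · s⁻¹ · (kg⁻²·m⁻⁴·s⁶·A⁴) · (kg·m²·s⁻²·A⁻²) = kg⁻¹·m⁻²·s·A²·cd².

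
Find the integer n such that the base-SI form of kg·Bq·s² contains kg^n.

Bq = 1/s = s⁻¹ (activity is decays per second).
Combining: kg·Bq·s² = kg · s⁻¹ · s² = kg·s.
The exponent of kg is 1.

1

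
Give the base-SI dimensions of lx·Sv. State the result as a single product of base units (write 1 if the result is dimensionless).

s⁻²·cd

lx = lm/m² (illuminance = luminous flux per area),
    = m⁻²·cd.
Sv = J/kg (equivalent dose = energy per mass),
    = m²·s⁻².
Combining: lx·Sv = (m⁻²·cd) · (m²·s⁻²) = s⁻²·cd.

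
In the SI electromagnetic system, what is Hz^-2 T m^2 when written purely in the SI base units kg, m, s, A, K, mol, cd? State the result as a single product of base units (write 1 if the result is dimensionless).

kg·m²·A⁻¹

Hz = 1/s = s⁻¹ (frequency is cycles per second).
So Hz⁻² = s².
T = Wb/m² (flux density = flux per area),
    = kg·s⁻²·A⁻¹.
Combining: Hz⁻²·T·m² = s² · (kg·s⁻²·A⁻¹) · m² = kg·m²·A⁻¹.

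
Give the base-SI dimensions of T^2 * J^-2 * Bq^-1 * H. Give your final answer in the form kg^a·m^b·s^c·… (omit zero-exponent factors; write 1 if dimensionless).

T = Wb/m² (flux density = flux per area),
    = kg·s⁻²·A⁻¹.
So T² = kg²·s⁻⁴·A⁻².
J = N·m (work = force × distance),
    = kg·m²·s⁻².
So J⁻² = kg⁻²·m⁻⁴·s⁴.
Bq = 1/s = s⁻¹ (activity is decays per second).
So Bq⁻¹ = s.
H = Wb/A (inductance = flux per current),
    = kg·m²·s⁻²·A⁻².
Combining: T²·J⁻²·Bq⁻¹·H = (kg²·s⁻⁴·A⁻²) · (kg⁻²·m⁻⁴·s⁴) · s · (kg·m²·s⁻²·A⁻²) = kg·m⁻²·s⁻¹·A⁻⁴.

kg·m⁻²·s⁻¹·A⁻⁴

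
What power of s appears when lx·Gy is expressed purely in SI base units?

-2

lx = m⁻²·cd.
Gy = m²·s⁻².
Combining: lx·Gy = (m⁻²·cd) · (m²·s⁻²) = s⁻²·cd.
The exponent of s is -2.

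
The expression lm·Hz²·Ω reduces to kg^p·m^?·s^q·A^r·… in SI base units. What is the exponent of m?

lm = cd·sr = cd (luminous flux; sr is dimensionless).
Hz = 1/s = s⁻¹ (frequency is cycles per second).
So Hz² = s⁻².
Ω = V/A (resistance = voltage per current),
    = kg·m²·s⁻³·A⁻².
Combining: lm·Hz²·Ω = cd · s⁻² · (kg·m²·s⁻³·A⁻²) = kg·m²·s⁻⁵·A⁻²·cd.
The exponent of m is 2.

2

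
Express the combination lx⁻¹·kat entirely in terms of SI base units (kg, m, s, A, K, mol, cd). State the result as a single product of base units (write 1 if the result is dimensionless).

m²·s⁻¹·mol·cd⁻¹

lx = lm/m² (illuminance = luminous flux per area),
    = m⁻²·cd.
So lx⁻¹ = m²·cd⁻¹.
kat = mol/s = s⁻¹·mol (catalytic activity).
Combining: lx⁻¹·kat = (m²·cd⁻¹) · (s⁻¹·mol) = m²·s⁻¹·mol·cd⁻¹.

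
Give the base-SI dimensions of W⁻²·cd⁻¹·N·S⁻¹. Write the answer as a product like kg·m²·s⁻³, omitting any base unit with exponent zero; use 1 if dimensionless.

W = kg·m²·s⁻³.
So W⁻² = kg⁻²·m⁻⁴·s⁶.
N = kg·m·s⁻².
S = kg⁻¹·m⁻²·s³·A².
So S⁻¹ = kg·m²·s⁻³·A⁻².
Combining: W⁻²·cd⁻¹·N·S⁻¹ = (kg⁻²·m⁻⁴·s⁶) · cd⁻¹ · (kg·m·s⁻²) · (kg·m²·s⁻³·A⁻²) = m⁻¹·s·A⁻²·cd⁻¹.

m⁻¹·s·A⁻²·cd⁻¹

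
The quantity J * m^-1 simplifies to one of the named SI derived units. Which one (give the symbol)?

N

J = kg·m²·s⁻².
Combining: J·m⁻¹ = (kg·m²·s⁻²) · m⁻¹ = kg·m·s⁻².
kg·m·s⁻² is the base-SI form of the newton.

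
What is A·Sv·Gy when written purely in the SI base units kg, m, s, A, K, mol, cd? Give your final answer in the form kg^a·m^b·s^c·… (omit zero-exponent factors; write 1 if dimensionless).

m⁴·s⁻⁴·A

Sv = m²·s⁻².
Gy = m²·s⁻².
Combining: A·Sv·Gy = A · (m²·s⁻²) · (m²·s⁻²) = m⁴·s⁻⁴·A.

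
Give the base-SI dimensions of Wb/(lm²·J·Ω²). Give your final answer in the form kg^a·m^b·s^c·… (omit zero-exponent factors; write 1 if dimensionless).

Wb = kg·m²·s⁻²·A⁻¹.
lm = cd.
So lm⁻² = cd⁻².
J = kg·m²·s⁻².
So J⁻¹ = kg⁻¹·m⁻²·s².
Ω = kg·m²·s⁻³·A⁻².
So Ω⁻² = kg⁻²·m⁻⁴·s⁶·A⁴.
Combining: Wb·lm⁻²·J⁻¹·Ω⁻² = (kg·m²·s⁻²·A⁻¹) · cd⁻² · (kg⁻¹·m⁻²·s²) · (kg⁻²·m⁻⁴·s⁶·A⁴) = kg⁻²·m⁻⁴·s⁶·A³·cd⁻².

kg⁻²·m⁻⁴·s⁶·A³·cd⁻²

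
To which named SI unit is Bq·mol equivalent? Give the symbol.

Bq = 1/s = s⁻¹ (activity is decays per second).
Combining: Bq·mol = s⁻¹ · mol = s⁻¹·mol.
s⁻¹·mol is the base-SI form of the katal.

kat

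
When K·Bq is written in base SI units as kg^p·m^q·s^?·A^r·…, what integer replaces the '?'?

-1

Bq = 1/s = s⁻¹ (activity is decays per second).
Combining: K·Bq = K · s⁻¹ = s⁻¹·K.
The exponent of s is -1.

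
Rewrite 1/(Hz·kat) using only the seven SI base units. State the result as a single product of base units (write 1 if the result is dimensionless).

s²·mol⁻¹

Hz = s⁻¹.
So Hz⁻¹ = s.
kat = s⁻¹·mol.
So kat⁻¹ = s·mol⁻¹.
Combining: Hz⁻¹·kat⁻¹ = s · (s·mol⁻¹) = s²·mol⁻¹.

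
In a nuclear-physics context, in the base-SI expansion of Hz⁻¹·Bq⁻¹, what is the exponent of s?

2

Hz = 1/s = s⁻¹ (frequency is cycles per second).
So Hz⁻¹ = s.
Bq = 1/s = s⁻¹ (activity is decays per second).
So Bq⁻¹ = s.
Combining: Hz⁻¹·Bq⁻¹ = s · s = s².
The exponent of s is 2.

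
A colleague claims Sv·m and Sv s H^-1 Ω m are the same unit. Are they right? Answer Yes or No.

Yes

Left side:
  Sv = J/kg (equivalent dose = energy per mass),
      = m²·s⁻².
  Combining: Sv·m = (m²·s⁻²) · m = m³·s⁻².
Right side:
  Sv = m²·s⁻².
  H = kg·m²·s⁻²·A⁻².
  So H⁻¹ = kg⁻¹·m⁻²·s²·A².
  Ω = kg·m²·s⁻³·A⁻².
  Combining: Sv·s·H⁻¹·Ω·m = (m²·s⁻²) · s · (kg⁻¹·m⁻²·s²·A²) · (kg·m²·s⁻³·A⁻²) · m = m³·s⁻².
Both reduce to m³·s⁻².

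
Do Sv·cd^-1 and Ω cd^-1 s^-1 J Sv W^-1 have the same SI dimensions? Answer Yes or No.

Left side:
  Sv = J/kg (equivalent dose = energy per mass),
      = m²·s⁻².
  Combining: Sv·cd⁻¹ = (m²·s⁻²) · cd⁻¹ = m²·s⁻²·cd⁻¹.
Right side:
  Ω = V/A (resistance = voltage per current),
      = kg·m²·s⁻³·A⁻².
  J = N·m (work = force × distance),
      = kg·m²·s⁻².
  Sv = J/kg (equivalent dose = energy per mass),
      = m²·s⁻².
  W = J/s (power = energy per time),
      = kg·m²·s⁻³.
  So W⁻¹ = kg⁻¹·m⁻²·s³.
  Combining: Ω·cd⁻¹·s⁻¹·J·Sv·W⁻¹ = (kg·m²·s⁻³·A⁻²) · cd⁻¹ · s⁻¹ · (kg·m²·s⁻²) · (m²·s⁻²) · (kg⁻¹·m⁻²·s³) = kg·m⁴·s⁻⁵·A⁻²·cd⁻¹.
Left is m²·s⁻²·cd⁻¹; right is kg·m⁴·s⁻⁵·A⁻²·cd⁻¹ — different.

No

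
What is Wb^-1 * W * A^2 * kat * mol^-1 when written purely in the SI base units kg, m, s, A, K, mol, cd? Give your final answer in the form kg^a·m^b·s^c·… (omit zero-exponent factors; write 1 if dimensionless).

s⁻²·A³

Wb = V·s (flux: a volt is a weber per second),
    = kg·m²·s⁻²·A⁻¹.
So Wb⁻¹ = kg⁻¹·m⁻²·s²·A.
W = J/s (power = energy per time),
    = kg·m²·s⁻³.
kat = mol/s = s⁻¹·mol (catalytic activity).
Combining: Wb⁻¹·W·A²·kat·mol⁻¹ = (kg⁻¹·m⁻²·s²·A) · (kg·m²·s⁻³) · A² · (s⁻¹·mol) · mol⁻¹ = s⁻²·A³.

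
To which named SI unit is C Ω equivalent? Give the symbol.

Wb

C = s·A.
Ω = kg·m²·s⁻³·A⁻².
Combining: C·Ω = (s·A) · (kg·m²·s⁻³·A⁻²) = kg·m²·s⁻²·A⁻¹.
kg·m²·s⁻²·A⁻¹ is the base-SI form of the weber.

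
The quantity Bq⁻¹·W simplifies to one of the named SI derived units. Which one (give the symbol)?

J

Bq = 1/s = s⁻¹ (activity is decays per second).
So Bq⁻¹ = s.
W = J/s (power = energy per time),
    = kg·m²·s⁻³.
Combining: Bq⁻¹·W = s · (kg·m²·s⁻³) = kg·m²·s⁻².
kg·m²·s⁻² is the base-SI form of the joule.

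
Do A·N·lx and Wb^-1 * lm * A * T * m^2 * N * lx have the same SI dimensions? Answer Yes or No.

No

Left side:
  N = kg·m/s² = kg·m·s⁻² (force = mass × acceleration).
  lx = lm/m² (illuminance = luminous flux per area),
      = m⁻²·cd.
  Combining: A·N·lx = A · (kg·m·s⁻²) · (m⁻²·cd) = kg·m⁻¹·s⁻²·A·cd.
Right side:
  Wb = V·s (flux: a volt is a weber per second),
      = kg·m²·s⁻²·A⁻¹.
  So Wb⁻¹ = kg⁻¹·m⁻²·s²·A.
  lm = cd·sr = cd (luminous flux; sr is dimensionless).
  T = Wb/m² (flux density = flux per area),
      = kg·s⁻²·A⁻¹.
  N = kg·m/s² = kg·m·s⁻² (force = mass × acceleration).
  lx = lm/m² (illuminance = luminous flux per area),
      = m⁻²·cd.
  Combining: Wb⁻¹·lm·A·T·m²·N·lx = (kg⁻¹·m⁻²·s²·A) · cd · A · (kg·s⁻²·A⁻¹) · m² · (kg·m·s⁻²) · (m⁻²·cd) = kg·m⁻¹·s⁻²·A·cd².
Left is kg·m⁻¹·s⁻²·A·cd; right is kg·m⁻¹·s⁻²·A·cd² — different.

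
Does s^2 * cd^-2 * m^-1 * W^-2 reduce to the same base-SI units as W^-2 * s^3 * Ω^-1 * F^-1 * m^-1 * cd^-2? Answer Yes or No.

Left side:
  W = kg·m²·s⁻³.
  So W⁻² = kg⁻²·m⁻⁴·s⁶.
  Combining: s²·cd⁻²·m⁻¹·W⁻² = s² · cd⁻² · m⁻¹ · (kg⁻²·m⁻⁴·s⁶) = kg⁻²·m⁻⁵·s⁸·cd⁻².
Right side:
  W = J/s (power = energy per time),
      = kg·m²·s⁻³.
  So W⁻² = kg⁻²·m⁻⁴·s⁶.
  Ω = V/A (resistance = voltage per current),
      = kg·m²·s⁻³·A⁻².
  So Ω⁻¹ = kg⁻¹·m⁻²·s³·A².
  F = C/V (capacitance = charge per voltage),
      = A·s/(kg·m²·s⁻³·A⁻¹) (substituting C and V),
      = kg⁻¹·m⁻²·s⁴·A².
  So F⁻¹ = kg·m²·s⁻⁴·A⁻².
  Combining: W⁻²·s³·Ω⁻¹·F⁻¹·m⁻¹·cd⁻² = (kg⁻²·m⁻⁴·s⁶) · s³ · (kg⁻¹·m⁻²·s³·A²) · (kg·m²·s⁻⁴·A⁻²) · m⁻¹ · cd⁻² = kg⁻²·m⁻⁵·s⁸·cd⁻².
Both reduce to kg⁻²·m⁻⁵·s⁸·cd⁻².

Yes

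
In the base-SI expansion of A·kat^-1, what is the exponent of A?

1

kat = mol/s = s⁻¹·mol (catalytic activity).
So kat⁻¹ = s·mol⁻¹.
Combining: A·kat⁻¹ = A · (s·mol⁻¹) = s·A·mol⁻¹.
The exponent of A is 1.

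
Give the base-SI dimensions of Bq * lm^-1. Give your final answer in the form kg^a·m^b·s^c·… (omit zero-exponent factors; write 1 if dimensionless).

s⁻¹·cd⁻¹

Bq = 1/s = s⁻¹ (activity is decays per second).
lm = cd·sr = cd (luminous flux; sr is dimensionless).
So lm⁻¹ = cd⁻¹.
Combining: Bq·lm⁻¹ = s⁻¹ · cd⁻¹ = s⁻¹·cd⁻¹.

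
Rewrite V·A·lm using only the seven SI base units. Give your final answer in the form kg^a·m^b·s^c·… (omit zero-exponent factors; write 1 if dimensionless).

V = W/A (potential = power per current),
    = kg·m²·s⁻³·A⁻¹.
lm = cd·sr = cd (luminous flux; sr is dimensionless).
Combining: V·A·lm = (kg·m²·s⁻³·A⁻¹) · A · cd = kg·m²·s⁻³·cd.

kg·m²·s⁻³·cd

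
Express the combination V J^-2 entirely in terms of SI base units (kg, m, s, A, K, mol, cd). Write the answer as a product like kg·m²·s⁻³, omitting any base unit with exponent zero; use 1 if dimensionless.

kg⁻¹·m⁻²·s·A⁻¹

V = W/A (potential = power per current),
    = kg·m²·s⁻³·A⁻¹.
J = N·m (work = force × distance),
    = kg·m²·s⁻².
So J⁻² = kg⁻²·m⁻⁴·s⁴.
Combining: V·J⁻² = (kg·m²·s⁻³·A⁻¹) · (kg⁻²·m⁻⁴·s⁴) = kg⁻¹·m⁻²·s·A⁻¹.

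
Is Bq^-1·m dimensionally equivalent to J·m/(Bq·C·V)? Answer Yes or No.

Yes

Left side:
  Bq = 1/s = s⁻¹ (activity is decays per second).
  So Bq⁻¹ = s.
  Combining: Bq⁻¹·m = s · m = m·s.
Right side:
  Bq = 1/s = s⁻¹ (activity is decays per second).
  So Bq⁻¹ = s.
  C = A·s = s·A (charge = current × time).
  So C⁻¹ = s⁻¹·A⁻¹.
  V = W/A (potential = power per current),
      = kg·m²·s⁻³·A⁻¹.
  So V⁻¹ = kg⁻¹·m⁻²·s³·A.
  J = N·m (work = force × distance),
      = kg·m²·s⁻².
  Combining: Bq⁻¹·C⁻¹·V⁻¹·J·m = s · (s⁻¹·A⁻¹) · (kg⁻¹·m⁻²·s³·A) · (kg·m²·s⁻²) · m = m·s.
Both reduce to m·s.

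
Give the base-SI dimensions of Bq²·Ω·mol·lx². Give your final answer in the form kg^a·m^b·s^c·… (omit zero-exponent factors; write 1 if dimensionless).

Bq = s⁻¹.
So Bq² = s⁻².
Ω = kg·m²·s⁻³·A⁻².
lx = m⁻²·cd.
So lx² = m⁻⁴·cd².
Combining: Bq²·Ω·mol·lx² = s⁻² · (kg·m²·s⁻³·A⁻²) · mol · (m⁻⁴·cd²) = kg·m⁻²·s⁻⁵·A⁻²·mol·cd².

kg·m⁻²·s⁻⁵·A⁻²·mol·cd²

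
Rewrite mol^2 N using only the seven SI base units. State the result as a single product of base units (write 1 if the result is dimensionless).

N = kg·m/s² = kg·m·s⁻² (force = mass × acceleration).
Combining: mol²·N = mol² · (kg·m·s⁻²) = kg·m·s⁻²·mol².

kg·m·s⁻²·mol²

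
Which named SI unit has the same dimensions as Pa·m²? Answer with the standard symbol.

N

Pa = kg·m⁻¹·s⁻².
Combining: Pa·m² = (kg·m⁻¹·s⁻²) · m² = kg·m·s⁻².
kg·m·s⁻² is the base-SI form of the newton.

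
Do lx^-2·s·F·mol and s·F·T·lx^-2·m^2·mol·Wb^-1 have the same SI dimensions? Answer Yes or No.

Left side:
  lx = lm/m² (illuminance = luminous flux per area),
      = m⁻²·cd.
  So lx⁻² = m⁴·cd⁻².
  F = C/V (capacitance = charge per voltage),
      = A·s/(kg·m²·s⁻³·A⁻¹) (substituting C and V),
      = kg⁻¹·m⁻²·s⁴·A².
  Combining: lx⁻²·s·F·mol = (m⁴·cd⁻²) · s · (kg⁻¹·m⁻²·s⁴·A²) · mol = kg⁻¹·m²·s⁵·A²·mol·cd⁻².
Right side:
  F = C/V (capacitance = charge per voltage),
      = A·s/(kg·m²·s⁻³·A⁻¹) (substituting C and V),
      = kg⁻¹·m⁻²·s⁴·A².
  T = Wb/m² (flux density = flux per area),
      = kg·s⁻²·A⁻¹.
  lx = lm/m² (illuminance = luminous flux per area),
      = m⁻²·cd.
  So lx⁻² = m⁴·cd⁻².
  Wb = V·s (flux: a volt is a weber per second),
      = kg·m²·s⁻²·A⁻¹.
  So Wb⁻¹ = kg⁻¹·m⁻²·s²·A.
  Combining: s·F·T·lx⁻²·m²·mol·Wb⁻¹ = s · (kg⁻¹·m⁻²·s⁴·A²) · (kg·s⁻²·A⁻¹) · (m⁴·cd⁻²) · m² · mol · (kg⁻¹·m⁻²·s²·A) = kg⁻¹·m²·s⁵·A²·mol·cd⁻².
Both reduce to kg⁻¹·m²·s⁵·A²·mol·cd⁻².

Yes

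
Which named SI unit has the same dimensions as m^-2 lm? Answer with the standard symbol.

lm = cd·sr = cd (luminous flux; sr is dimensionless).
Combining: m⁻²·lm = m⁻² · cd = m⁻²·cd.
m⁻²·cd is the base-SI form of the lux.

lx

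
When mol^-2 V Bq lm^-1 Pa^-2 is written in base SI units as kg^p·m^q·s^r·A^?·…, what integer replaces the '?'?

V = W/A (potential = power per current),
    = kg·m²·s⁻³·A⁻¹.
Bq = 1/s = s⁻¹ (activity is decays per second).
lm = cd·sr = cd (luminous flux; sr is dimensionless).
So lm⁻¹ = cd⁻¹.
Pa = N/m² (pressure = force per area),
    = kg·m⁻¹·s⁻².
So Pa⁻² = kg⁻²·m²·s⁴.
Combining: mol⁻²·V·Bq·lm⁻¹·Pa⁻² = mol⁻² · (kg·m²·s⁻³·A⁻¹) · s⁻¹ · cd⁻¹ · (kg⁻²·m²·s⁴) = kg⁻¹·m⁴·A⁻¹·mol⁻²·cd⁻¹.
The exponent of A is -1.

-1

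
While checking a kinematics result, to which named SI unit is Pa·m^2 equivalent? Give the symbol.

Pa = kg·m⁻¹·s⁻².
Combining: Pa·m² = (kg·m⁻¹·s⁻²) · m² = kg·m·s⁻².
kg·m·s⁻² is the base-SI form of the newton.

N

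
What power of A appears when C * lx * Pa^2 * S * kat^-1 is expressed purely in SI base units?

C = A·s = s·A (charge = current × time).
lx = lm/m² (illuminance = luminous flux per area),
    = m⁻²·cd.
Pa = N/m² (pressure = force per area),
    = kg·m⁻¹·s⁻².
So Pa² = kg²·m⁻²·s⁻⁴.
S = 1/Ω (conductance is reciprocal resistance),
    = kg⁻¹·m⁻²·s³·A².
kat = mol/s = s⁻¹·mol (catalytic activity).
So kat⁻¹ = s·mol⁻¹.
Combining: C·lx·Pa²·S·kat⁻¹ = (s·A) · (m⁻²·cd) · (kg²·m⁻²·s⁻⁴) · (kg⁻¹·m⁻²·s³·A²) · (s·mol⁻¹) = kg·m⁻⁶·s·A³·mol⁻¹·cd.
The exponent of A is 3.

3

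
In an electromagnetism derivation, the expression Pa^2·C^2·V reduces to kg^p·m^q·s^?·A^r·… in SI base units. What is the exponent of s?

-5

Pa = kg·m⁻¹·s⁻².
So Pa² = kg²·m⁻²·s⁻⁴.
C = s·A.
So C² = s²·A².
V = kg·m²·s⁻³·A⁻¹.
Combining: Pa²·C²·V = (kg²·m⁻²·s⁻⁴) · (s²·A²) · (kg·m²·s⁻³·A⁻¹) = kg³·s⁻⁵·A.
The exponent of s is -5.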